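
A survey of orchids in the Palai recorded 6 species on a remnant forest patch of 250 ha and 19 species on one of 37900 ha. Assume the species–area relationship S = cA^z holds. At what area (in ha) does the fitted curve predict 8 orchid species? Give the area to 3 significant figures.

z = ln(19/6) / ln(37900/250) = 1.1527 / 5.0212 = 0.2296
c = 6 / 250^0.2296 = 6 / 3.552 = 1.689
A = (8/1.689)^(1/0.2296) ⇒ ln A = ln(4.736)/0.2296 = 6.7746
A = e^6.7746 ≈ 875.4 ha

875 ha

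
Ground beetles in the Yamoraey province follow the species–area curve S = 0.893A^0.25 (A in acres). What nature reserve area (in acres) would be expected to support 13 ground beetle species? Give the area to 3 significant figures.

13 = 0.893 × A^0.25  ⇒  A^0.25 = 13/0.893 = 14.56
ln A = ln(14.56) / 0.25 = 2.6781 / 0.25 = 10.7125
A = e^10.7125 ≈ 44913 acres

44900 acres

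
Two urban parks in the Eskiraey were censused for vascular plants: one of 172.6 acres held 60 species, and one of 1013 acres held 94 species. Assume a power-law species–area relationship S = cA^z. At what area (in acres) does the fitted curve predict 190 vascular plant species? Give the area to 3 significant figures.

16200 acres

z = ln(94/60) / ln(1013/172.6) = 0.4490 / 1.7697 = 0.2537
c = 60 / 172.6^0.2537 = 60 / 3.694 = 16.24
A = (190/16.24)^(1/0.2537) ⇒ ln A = ln(11.7)/0.2537 = 9.6947
A = e^9.6947 ≈ 16231 acres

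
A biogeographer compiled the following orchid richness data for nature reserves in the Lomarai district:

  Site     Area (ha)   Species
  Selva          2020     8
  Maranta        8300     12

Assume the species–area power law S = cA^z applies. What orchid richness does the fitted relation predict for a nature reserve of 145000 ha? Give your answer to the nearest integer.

27

z = ln(12/8) / ln(8300/2020) = 0.4055 / 1.4132 = 0.2869
c = 8 / 2020^0.2869 = 8 / 8.879 = 0.901
S₃ = 0.901 × 145000^0.2869 = 0.901 × 30.26 ≈ 27.27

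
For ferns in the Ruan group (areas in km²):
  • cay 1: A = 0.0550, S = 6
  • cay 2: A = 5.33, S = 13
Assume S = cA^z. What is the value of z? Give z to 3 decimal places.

0.169

Taking logs: ln S = ln c + z ln A, so z = (ln S₂ − ln S₁)/(ln A₂ − ln A₁).
z = ln(13/6) / ln(5.33/0.055) = ln(2.167) / ln(96.91) = 0.7732 / 4.5738 = 0.1690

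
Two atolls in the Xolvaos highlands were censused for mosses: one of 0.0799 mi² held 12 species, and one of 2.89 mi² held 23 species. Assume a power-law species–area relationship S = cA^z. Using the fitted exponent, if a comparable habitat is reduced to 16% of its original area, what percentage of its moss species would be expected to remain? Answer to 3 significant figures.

71.7%

z = ln(23/12) / ln(2.89/0.0799) = 0.6506 / 3.5882 = 0.1813
S_new/S_old = (A_new/A_old)^z = 0.16^0.1813 = exp(0.1813 × -1.8326) = 0.7173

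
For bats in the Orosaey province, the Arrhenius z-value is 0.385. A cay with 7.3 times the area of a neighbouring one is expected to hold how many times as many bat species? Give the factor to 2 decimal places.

2.15

S₂/S₁ = (A₂/A₁)^z = 7.3^0.385
ln(S₂/S₁) = 0.385 × ln 7.3 = 0.385 × 1.9879 = 0.7653
S₂/S₁ = e^0.7653 ≈ 2.15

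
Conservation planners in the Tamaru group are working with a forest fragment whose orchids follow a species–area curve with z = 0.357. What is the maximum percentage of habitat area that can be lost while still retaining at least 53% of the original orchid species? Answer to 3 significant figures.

83.1%

Need (A_new/A_old)^0.357 = 0.53, so A_new/A_old = 0.53^(1/0.357) = 0.53^2.801
ln(A_new/A_old) = ln 0.53 / 0.357 = -0.6349 / 0.357 = -1.7784
A_new/A_old = e^-1.7784 ≈ 0.1689
Fraction that can be lost = 1 − 0.1689 = 0.8311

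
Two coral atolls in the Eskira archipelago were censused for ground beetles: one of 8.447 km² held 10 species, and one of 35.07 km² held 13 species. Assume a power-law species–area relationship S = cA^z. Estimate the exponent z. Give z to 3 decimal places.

Taking logs: ln S = ln c + z ln A, so z = (ln S₂ − ln S₁)/(ln A₂ − ln A₁).
z = ln(13/10) / ln(35.07/8.447) = ln(1.3) / ln(4.152) = 0.2624 / 1.4235 = 0.1843

0.184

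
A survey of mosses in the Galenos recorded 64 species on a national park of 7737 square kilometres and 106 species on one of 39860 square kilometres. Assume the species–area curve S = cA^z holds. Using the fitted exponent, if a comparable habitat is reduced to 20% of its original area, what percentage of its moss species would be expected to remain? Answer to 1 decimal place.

z = ln(106/64) / ln(39860/7737) = 0.5046 / 1.6394 = 0.3078
S_new/S_old = (A_new/A_old)^z = 0.2^0.3078 = exp(0.3078 × -1.6094) = 0.6094

60.9%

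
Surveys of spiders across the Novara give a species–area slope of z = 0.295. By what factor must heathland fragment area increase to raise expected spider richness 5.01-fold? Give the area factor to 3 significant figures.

236

(A₂/A₁)^0.295 = 5.01, so A₂/A₁ = 5.01^(1/0.295) = 5.01^3.39
ln(A₂/A₁) = ln 5.01 / 0.295 = 1.6114 / 0.295 = 5.4625
A₂/A₁ = e^5.4625 ≈ 235.7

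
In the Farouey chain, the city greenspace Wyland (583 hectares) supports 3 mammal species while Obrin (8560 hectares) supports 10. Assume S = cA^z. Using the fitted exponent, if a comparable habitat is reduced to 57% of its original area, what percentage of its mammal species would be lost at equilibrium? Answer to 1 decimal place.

22.3%

z = ln(10/3) / ln(8560/583) = 1.2040 / 2.6867 = 0.4481
S_new/S_old = (A_new/A_old)^z = 0.57^0.4481 = exp(0.4481 × -0.5621) = 0.7773
Fraction lost = 1 − 0.7773 = 0.2227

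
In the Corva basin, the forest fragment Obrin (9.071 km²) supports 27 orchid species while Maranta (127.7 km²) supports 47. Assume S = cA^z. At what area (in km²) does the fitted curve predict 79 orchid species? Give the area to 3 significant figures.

z = ln(47/27) / ln(127.7/9.071) = 0.5543 / 2.6446 = 0.2096
c = 27 / 9.071^0.2096 = 27 / 1.588 = 17.01
A = (79/17.01)^(1/0.2096) ⇒ ln A = ln(4.645)/0.2096 = 7.3273
A = e^7.3273 ≈ 1521 km²

1520 km²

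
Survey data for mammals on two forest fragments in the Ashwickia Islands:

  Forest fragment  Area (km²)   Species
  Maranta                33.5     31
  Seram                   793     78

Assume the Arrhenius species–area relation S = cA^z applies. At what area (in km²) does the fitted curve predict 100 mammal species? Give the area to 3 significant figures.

1860 km²

z = ln(78/31) / ln(793/33.5) = 0.9227 / 3.1643 = 0.2916
c = 31 / 33.5^0.2916 = 31 / 2.784 = 11.13
A = (100/11.13)^(1/0.2916) ⇒ ln A = ln(8.982)/0.2916 = 7.5279
A = e^7.5279 ≈ 1859 km²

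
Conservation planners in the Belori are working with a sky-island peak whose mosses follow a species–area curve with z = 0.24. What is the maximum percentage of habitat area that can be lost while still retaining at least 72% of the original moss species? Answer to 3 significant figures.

74.6%

Need (A_new/A_old)^0.24 = 0.72, so A_new/A_old = 0.72^(1/0.24) = 0.72^4.167
ln(A_new/A_old) = ln 0.72 / 0.24 = -0.3285 / 0.24 = -1.3688
A_new/A_old = e^-1.3688 ≈ 0.2544
Fraction that can be lost = 1 − 0.2544 = 0.7456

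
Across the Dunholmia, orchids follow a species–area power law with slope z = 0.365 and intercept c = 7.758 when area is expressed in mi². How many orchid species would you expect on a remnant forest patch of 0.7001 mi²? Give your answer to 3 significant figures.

6.81

S = 7.758 × 0.7001^0.365 = 7.758 × 0.878 ≈ 6.811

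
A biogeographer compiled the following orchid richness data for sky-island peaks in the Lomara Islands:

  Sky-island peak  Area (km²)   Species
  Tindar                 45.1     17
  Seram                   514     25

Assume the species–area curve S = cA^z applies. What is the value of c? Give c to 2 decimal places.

9.30

z = ln(S₂/S₁) / ln(A₂/A₁) = ln(25/17) / ln(514/45.1) = 0.3857 / 2.4333 = 0.1585
c = S₁ / A₁^z = 17 / 45.1^0.1585 = 17 / 1.829 = 9.296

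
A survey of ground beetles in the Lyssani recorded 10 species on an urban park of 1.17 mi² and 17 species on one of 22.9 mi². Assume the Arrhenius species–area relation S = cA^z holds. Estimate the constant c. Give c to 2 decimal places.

9.72

z = ln(S₂/S₁) / ln(A₂/A₁) = ln(17/10) / ln(22.9/1.17) = 0.5306 / 2.9741 = 0.1784
c = S₁ / A₁^z = 10 / 1.17^0.1784 = 10 / 1.028 = 9.724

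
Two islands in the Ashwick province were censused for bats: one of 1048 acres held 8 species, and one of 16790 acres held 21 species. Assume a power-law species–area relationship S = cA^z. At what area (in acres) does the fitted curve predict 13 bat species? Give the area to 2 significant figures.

z = ln(21/8) / ln(16790/1048) = 0.9651 / 2.7739 = 0.3479
c = 8 / 1048^0.3479 = 8 / 11.24 = 0.7116
A = (13/0.7116)^(1/0.3479) ⇒ ln A = ln(18.27)/0.3479 = 8.3501
A = e^8.3501 ≈ 4231 acres

4200 acres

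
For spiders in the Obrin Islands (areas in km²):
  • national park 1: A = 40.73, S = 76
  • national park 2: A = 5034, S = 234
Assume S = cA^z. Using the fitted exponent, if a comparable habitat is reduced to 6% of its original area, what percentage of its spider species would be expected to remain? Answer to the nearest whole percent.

z = ln(234/76) / ln(5034/40.73) = 1.1246 / 4.8170 = 0.2335
S_new/S_old = (A_new/A_old)^z = 0.06^0.2335 = exp(0.2335 × -2.8134) = 0.5185

52%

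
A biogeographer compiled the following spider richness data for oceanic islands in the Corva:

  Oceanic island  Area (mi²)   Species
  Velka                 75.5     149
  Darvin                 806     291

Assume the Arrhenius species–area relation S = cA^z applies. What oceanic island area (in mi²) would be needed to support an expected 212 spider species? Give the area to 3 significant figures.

z = ln(291/149) / ln(806/75.5) = 0.6694 / 2.3680 = 0.2827
c = 149 / 75.5^0.2827 = 149 / 3.395 = 43.89
A = (212/43.89)^(1/0.2827) ⇒ ln A = ln(4.831)/0.2827 = 5.5716
A = e^5.5716 ≈ 262.9 mi²

263 mi²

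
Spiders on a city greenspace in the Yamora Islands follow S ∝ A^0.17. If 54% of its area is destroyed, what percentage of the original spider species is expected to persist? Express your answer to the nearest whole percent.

88%

S_new/S_old = (A_new/A_old)^z = 0.46^0.17
= exp(0.17 × ln 0.46) = exp(0.17 × -0.7765) = exp(-0.1320) ≈ 0.8763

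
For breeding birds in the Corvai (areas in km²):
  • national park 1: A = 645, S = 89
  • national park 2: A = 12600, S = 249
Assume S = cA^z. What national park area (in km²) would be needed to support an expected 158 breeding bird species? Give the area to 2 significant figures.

3400 km²

z = ln(249/89) / ln(12600/645) = 1.0288 / 2.9722 = 0.3461
c = 89 / 645^0.3461 = 89 / 9.387 = 9.481
A = (158/9.481)^(1/0.3461) ⇒ ln A = ln(16.66)/0.3461 = 8.1274
A = e^8.1274 ≈ 3386 km²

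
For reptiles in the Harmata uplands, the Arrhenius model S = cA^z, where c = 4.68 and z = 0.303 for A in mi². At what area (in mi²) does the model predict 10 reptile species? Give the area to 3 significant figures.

12.3 mi²

10 = 4.68 × A^0.303  ⇒  A^0.303 = 10/4.68 = 2.137
ln A = ln(2.137) / 0.303 = 0.7593 / 0.303 = 2.5059
A = e^2.5059 ≈ 12.25 mi²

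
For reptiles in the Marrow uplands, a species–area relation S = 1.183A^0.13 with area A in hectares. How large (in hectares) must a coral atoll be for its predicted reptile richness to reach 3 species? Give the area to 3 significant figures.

1280 hectares

3 = 1.183 × A^0.13  ⇒  A^0.13 = 3/1.183 = 2.536
ln A = ln(2.536) / 0.13 = 0.9306 / 0.13 = 7.1581
A = e^7.1581 ≈ 1285 hectares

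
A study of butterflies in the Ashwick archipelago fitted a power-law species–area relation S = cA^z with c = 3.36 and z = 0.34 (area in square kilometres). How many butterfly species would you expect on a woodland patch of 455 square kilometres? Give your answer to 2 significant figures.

S = 3.36 × 455^0.34
ln S = ln 3.36 + 0.34 × ln 455 = 1.2119 + 0.34 × 6.1203 = 3.2928
S = e^3.2928 ≈ 26.92

27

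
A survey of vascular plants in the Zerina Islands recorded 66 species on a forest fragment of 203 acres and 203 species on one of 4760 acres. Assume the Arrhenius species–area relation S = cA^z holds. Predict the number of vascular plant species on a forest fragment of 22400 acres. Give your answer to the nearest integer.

352

z = ln(203/66) / ln(4760/203) = 1.1236 / 3.1548 = 0.3561
c = 66 / 203^0.3561 = 66 / 6.634 = 9.948
S₃ = 9.948 × 22400^0.3561 = 9.948 × 35.42 ≈ 352.4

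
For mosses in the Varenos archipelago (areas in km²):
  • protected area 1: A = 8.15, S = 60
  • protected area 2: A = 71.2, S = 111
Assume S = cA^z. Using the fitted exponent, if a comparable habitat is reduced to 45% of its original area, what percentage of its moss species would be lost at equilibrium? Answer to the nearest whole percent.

20%

z = ln(111/60) / ln(71.2/8.15) = 0.6152 / 2.1675 = 0.2838
S_new/S_old = (A_new/A_old)^z = 0.45^0.2838 = exp(0.2838 × -0.7985) = 0.7972
Fraction lost = 1 − 0.7972 = 0.2028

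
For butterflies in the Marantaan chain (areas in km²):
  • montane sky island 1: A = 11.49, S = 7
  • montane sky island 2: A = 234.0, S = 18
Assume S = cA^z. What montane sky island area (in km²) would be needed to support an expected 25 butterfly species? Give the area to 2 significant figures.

z = ln(18/7) / ln(234/11.49) = 0.9445 / 3.0138 = 0.3134
c = 7 / 11.49^0.3134 = 7 / 2.149 = 3.257
A = (25/3.257)^(1/0.3134) ⇒ ln A = ln(7.676)/0.3134 = 6.5036
A = e^6.5036 ≈ 667.5 km²

670 km²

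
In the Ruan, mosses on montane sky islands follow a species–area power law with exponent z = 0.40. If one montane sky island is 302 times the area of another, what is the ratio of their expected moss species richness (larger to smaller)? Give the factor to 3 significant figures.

9.82

S₂/S₁ = (A₂/A₁)^z = 302^0.4
ln(S₂/S₁) = 0.4 × ln 302 = 0.4 × 5.7104 = 2.2842
S₂/S₁ = e^2.2842 ≈ 9.818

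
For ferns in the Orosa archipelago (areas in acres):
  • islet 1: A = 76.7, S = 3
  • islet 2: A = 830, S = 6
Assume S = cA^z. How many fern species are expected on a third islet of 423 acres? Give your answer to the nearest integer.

z = ln(6/3) / ln(830/76.7) = 0.6931 / 2.3815 = 0.2911
c = 3 / 76.7^0.2911 = 3 / 3.536 = 0.8483
S₃ = 0.8483 × 423^0.2911 = 0.8483 × 5.813 ≈ 4.931

5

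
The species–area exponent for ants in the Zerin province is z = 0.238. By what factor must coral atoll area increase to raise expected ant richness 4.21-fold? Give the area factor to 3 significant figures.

420

(A₂/A₁)^0.238 = 4.21, so A₂/A₁ = 4.21^(1/0.238) = 4.21^4.202
ln(A₂/A₁) = ln 4.21 / 0.238 = 1.4375 / 0.238 = 6.0398
A₂/A₁ = e^6.0398 ≈ 419.8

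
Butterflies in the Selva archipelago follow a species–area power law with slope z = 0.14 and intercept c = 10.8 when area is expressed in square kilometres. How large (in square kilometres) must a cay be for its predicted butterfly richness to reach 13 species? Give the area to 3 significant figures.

13 = 10.8 × A^0.14  ⇒  A^0.14 = 13/10.8 = 1.204
ln A = ln(1.204) / 0.14 = 0.1854 / 0.14 = 1.3243
A = e^1.3243 ≈ 3.76 square kilometres

3.76 square kilometres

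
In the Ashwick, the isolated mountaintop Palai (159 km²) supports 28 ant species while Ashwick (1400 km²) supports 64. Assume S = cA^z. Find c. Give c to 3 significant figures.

z = ln(S₂/S₁) / ln(A₂/A₁) = ln(64/28) / ln(1400/159) = 0.8267 / 2.1753 = 0.3800
c = S₁ / A₁^z = 28 / 159^0.3800 = 28 / 6.864 = 4.079

4.08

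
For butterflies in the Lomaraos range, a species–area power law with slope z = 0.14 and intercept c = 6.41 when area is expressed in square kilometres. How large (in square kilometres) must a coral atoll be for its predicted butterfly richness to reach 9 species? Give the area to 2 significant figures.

11 square kilometres

9 = 6.41 × A^0.14  ⇒  A^0.14 = 9/6.41 = 1.404
ln A = ln(1.404) / 0.14 = 0.3394 / 0.14 = 2.4240
A = e^2.4240 ≈ 11.29 square kilometres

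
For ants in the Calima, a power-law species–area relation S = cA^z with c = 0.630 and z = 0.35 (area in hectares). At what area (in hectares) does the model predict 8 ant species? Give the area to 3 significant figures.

8 = 0.63 × A^0.35  ⇒  A^0.35 = 8/0.63 = 12.7
ln A = ln(12.7) / 0.35 = 2.5415 / 0.35 = 7.2614
A = e^7.2614 ≈ 1424 hectares

1420 hectares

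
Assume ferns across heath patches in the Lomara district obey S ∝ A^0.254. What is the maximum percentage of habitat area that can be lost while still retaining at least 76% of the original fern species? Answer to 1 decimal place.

66.1%

Need (A_new/A_old)^0.254 = 0.76, so A_new/A_old = 0.76^(1/0.254) = 0.76^3.937
ln(A_new/A_old) = ln 0.76 / 0.254 = -0.2744 / 0.254 = -1.0805
A_new/A_old = e^-1.0805 ≈ 0.3394
Fraction that can be lost = 1 − 0.3394 = 0.6606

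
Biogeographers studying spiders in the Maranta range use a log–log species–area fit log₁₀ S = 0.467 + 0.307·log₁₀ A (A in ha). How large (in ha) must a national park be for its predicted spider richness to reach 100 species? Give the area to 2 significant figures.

100 = 2.931 × A^0.307  ⇒  A^0.307 = 100/2.931 = 34.12
ln A = ln(34.12) / 0.307 = 3.5299 / 0.307 = 11.4979
A = e^11.4979 ≈ 98511 ha

99000 ha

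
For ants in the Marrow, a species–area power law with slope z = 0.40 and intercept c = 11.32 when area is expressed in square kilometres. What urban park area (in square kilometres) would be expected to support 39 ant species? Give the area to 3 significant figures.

22.0 square kilometres

39 = 11.32 × A^0.4  ⇒  A^0.4 = 39/11.32 = 3.445
ln A = ln(3.445) / 0.4 = 1.2370 / 0.4 = 3.0925
A = e^3.0925 ≈ 22.03 square kilometres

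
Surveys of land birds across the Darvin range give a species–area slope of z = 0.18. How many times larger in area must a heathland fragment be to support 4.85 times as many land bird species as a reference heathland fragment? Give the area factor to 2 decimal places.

6451.73

(A₂/A₁)^0.18 = 4.85, so A₂/A₁ = 4.85^(1/0.18) = 4.85^5.556
ln(A₂/A₁) = ln 4.85 / 0.18 = 1.5790 / 0.18 = 8.7721
A₂/A₁ = e^8.7721 ≈ 6452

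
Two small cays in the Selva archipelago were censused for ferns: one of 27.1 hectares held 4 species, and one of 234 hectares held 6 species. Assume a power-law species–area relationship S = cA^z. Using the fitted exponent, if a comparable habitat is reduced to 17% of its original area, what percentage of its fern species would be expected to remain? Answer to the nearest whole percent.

72%

z = ln(6/4) / ln(234/27.1) = 0.4055 / 2.1558 = 0.1881
S_new/S_old = (A_new/A_old)^z = 0.17^0.1881 = exp(0.1881 × -1.7720) = 0.7166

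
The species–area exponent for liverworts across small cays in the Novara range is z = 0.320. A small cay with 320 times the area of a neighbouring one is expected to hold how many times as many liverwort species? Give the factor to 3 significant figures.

S₂/S₁ = (A₂/A₁)^z = 320^0.32
ln(S₂/S₁) = 0.32 × ln 320 = 0.32 × 5.7683 = 1.8459
S₂/S₁ = e^1.8459 ≈ 6.334

6.33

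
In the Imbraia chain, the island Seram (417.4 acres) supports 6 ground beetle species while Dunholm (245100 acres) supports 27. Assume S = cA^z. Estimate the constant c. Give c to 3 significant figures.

z = ln(S₂/S₁) / ln(A₂/A₁) = ln(27/6) / ln(245100/417.4) = 1.5041 / 6.3754 = 0.2359
c = S₁ / A₁^z = 6 / 417.4^0.2359 = 6 / 4.152 = 1.445

1.45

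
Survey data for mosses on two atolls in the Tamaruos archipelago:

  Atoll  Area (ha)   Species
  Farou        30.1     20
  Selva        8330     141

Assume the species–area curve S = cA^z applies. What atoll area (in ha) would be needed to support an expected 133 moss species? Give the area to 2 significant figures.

7000 ha

z = ln(141/20) / ln(8330/30.1) = 1.9530 / 5.6231 = 0.3473
c = 20 / 30.1^0.3473 = 20 / 3.262 = 6.13
A = (133/6.13)^(1/0.3473) ⇒ ln A = ln(21.7)/0.3473 = 8.8594
A = e^8.8594 ≈ 7041 ha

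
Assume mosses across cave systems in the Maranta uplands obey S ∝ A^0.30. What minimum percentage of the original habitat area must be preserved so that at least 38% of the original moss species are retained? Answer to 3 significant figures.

Need (A_new/A_old)^0.3 = 0.38, so A_new/A_old = 0.38^(1/0.3) = 0.38^3.333
ln(A_new/A_old) = ln 0.38 / 0.3 = -0.9676 / 0.3 = -3.2253
A_new/A_old = e^-3.2253 ≈ 0.03974

3.97%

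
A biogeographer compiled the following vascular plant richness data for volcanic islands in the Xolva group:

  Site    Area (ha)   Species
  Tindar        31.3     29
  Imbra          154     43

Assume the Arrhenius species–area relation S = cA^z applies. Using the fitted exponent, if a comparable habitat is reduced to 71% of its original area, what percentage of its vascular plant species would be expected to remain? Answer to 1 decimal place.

91.9%

z = ln(43/29) / ln(154/31.3) = 0.3939 / 1.5933 = 0.2472
S_new/S_old = (A_new/A_old)^z = 0.71^0.2472 = exp(0.2472 × -0.3425) = 0.9188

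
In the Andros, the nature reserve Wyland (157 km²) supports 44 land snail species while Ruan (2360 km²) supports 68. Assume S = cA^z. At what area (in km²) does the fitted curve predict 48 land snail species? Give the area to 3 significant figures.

z = ln(68/44) / ln(2360/157) = 0.4353 / 2.7102 = 0.1606
c = 44 / 157^0.1606 = 44 / 2.253 = 19.53
A = (48/19.53)^(1/0.1606) ⇒ ln A = ln(2.458)/0.1606 = 5.5980
A = e^5.5980 ≈ 269.9 km²

270 km²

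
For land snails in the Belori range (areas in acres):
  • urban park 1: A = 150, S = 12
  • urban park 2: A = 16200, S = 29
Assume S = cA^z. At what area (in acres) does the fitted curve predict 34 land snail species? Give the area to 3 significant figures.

z = ln(29/12) / ln(16200/150) = 0.8824 / 4.6821 = 0.1885
c = 12 / 150^0.1885 = 12 / 2.571 = 4.667
A = (34/4.667)^(1/0.1885) ⇒ ln A = ln(7.285)/0.1885 = 10.5368
A = e^10.5368 ≈ 37677 acres

37700 acres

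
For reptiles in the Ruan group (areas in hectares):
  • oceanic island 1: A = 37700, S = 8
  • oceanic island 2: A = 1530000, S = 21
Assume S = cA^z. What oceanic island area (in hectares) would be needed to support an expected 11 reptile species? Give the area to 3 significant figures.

128000 hectares

z = ln(21/8) / ln(1530000/37700) = 0.9651 / 3.7034 = 0.2606
c = 8 / 37700^0.2606 = 8 / 15.58 = 0.5135
A = (11/0.5135)^(1/0.2606) ⇒ ln A = ln(21.42)/0.2606 = 11.7594
A = e^11.7594 ≈ 127955 hectares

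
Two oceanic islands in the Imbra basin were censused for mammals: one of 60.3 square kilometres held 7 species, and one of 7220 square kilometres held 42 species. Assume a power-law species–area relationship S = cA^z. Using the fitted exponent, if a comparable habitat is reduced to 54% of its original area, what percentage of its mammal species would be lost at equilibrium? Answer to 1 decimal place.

20.6%

z = ln(42/7) / ln(7220/60.3) = 1.7918 / 4.7853 = 0.3744
S_new/S_old = (A_new/A_old)^z = 0.54^0.3744 = exp(0.3744 × -0.6162) = 0.794
Fraction lost = 1 − 0.794 = 0.206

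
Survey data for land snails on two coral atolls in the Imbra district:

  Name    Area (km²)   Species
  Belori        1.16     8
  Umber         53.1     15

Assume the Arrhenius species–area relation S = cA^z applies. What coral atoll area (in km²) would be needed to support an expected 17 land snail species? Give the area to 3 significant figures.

114 km²

z = ln(15/8) / ln(53.1/1.16) = 0.6286 / 3.8238 = 0.1644
c = 8 / 1.16^0.1644 = 8 / 1.025 = 7.807
A = (17/7.807)^(1/0.1644) ⇒ ln A = ln(2.177)/0.1644 = 4.7335
A = e^4.7335 ≈ 113.7 km²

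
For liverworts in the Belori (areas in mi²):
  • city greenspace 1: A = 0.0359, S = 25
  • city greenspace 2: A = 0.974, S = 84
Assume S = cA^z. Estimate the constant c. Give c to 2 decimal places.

84.82

z = ln(S₂/S₁) / ln(A₂/A₁) = ln(84/25) / ln(0.974/0.0359) = 1.2119 / 3.3007 = 0.3672
c = S₁ / A₁^z = 25 / 0.0359^0.3672 = 25 / 0.2948 = 84.82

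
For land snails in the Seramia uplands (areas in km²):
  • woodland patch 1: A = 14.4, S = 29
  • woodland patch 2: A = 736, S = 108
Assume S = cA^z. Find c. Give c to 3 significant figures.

z = ln(S₂/S₁) / ln(A₂/A₁) = ln(108/29) / ln(736/14.4) = 1.3148 / 3.9340 = 0.3342
c = S₁ / A₁^z = 29 / 14.4^0.3342 = 29 / 2.439 = 11.89

11.9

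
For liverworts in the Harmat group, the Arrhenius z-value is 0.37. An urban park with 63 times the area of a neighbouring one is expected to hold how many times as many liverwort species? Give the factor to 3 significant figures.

4.63

S₂/S₁ = (A₂/A₁)^z = 63^0.37
ln(S₂/S₁) = 0.37 × ln 63 = 0.37 × 4.1431 = 1.5330
S₂/S₁ = e^1.5330 ≈ 4.632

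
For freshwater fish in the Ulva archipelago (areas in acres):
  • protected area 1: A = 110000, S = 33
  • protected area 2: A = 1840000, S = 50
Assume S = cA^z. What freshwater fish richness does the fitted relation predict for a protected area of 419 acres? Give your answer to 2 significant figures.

15

z = ln(50/33) / ln(1840000/110000) = 0.4155 / 2.8170 = 0.1475
c = 33 / 110000^0.1475 = 33 / 5.541 = 5.955
S₃ = 5.955 × 419^0.1475 = 5.955 × 2.437 ≈ 14.51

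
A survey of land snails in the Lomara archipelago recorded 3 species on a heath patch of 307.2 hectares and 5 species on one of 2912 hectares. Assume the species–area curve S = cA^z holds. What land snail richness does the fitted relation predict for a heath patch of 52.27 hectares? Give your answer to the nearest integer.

z = ln(5/3) / ln(2912/307.2) = 0.5108 / 2.2491 = 0.2271
c = 3 / 307.2^0.2271 = 3 / 3.672 = 0.8169
S₃ = 0.8169 × 52.27^0.2271 = 0.8169 × 2.456 ≈ 2.006

2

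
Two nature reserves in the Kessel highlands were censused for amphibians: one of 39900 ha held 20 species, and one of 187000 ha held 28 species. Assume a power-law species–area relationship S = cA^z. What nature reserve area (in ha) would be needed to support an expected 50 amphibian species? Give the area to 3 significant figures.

2680000 ha

z = ln(28/20) / ln(187000/39900) = 0.3365 / 1.5447 = 0.2178
c = 20 / 39900^0.2178 = 20 / 10.05 = 1.99
A = (50/1.99)^(1/0.2178) ⇒ ln A = ln(25.13)/0.2178 = 14.8008
A = e^14.8008 ≈ 2678561 ha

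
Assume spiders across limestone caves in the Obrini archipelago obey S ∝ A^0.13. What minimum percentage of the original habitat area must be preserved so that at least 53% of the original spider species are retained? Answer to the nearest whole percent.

1%

Need (A_new/A_old)^0.13 = 0.53, so A_new/A_old = 0.53^(1/0.13) = 0.53^7.692
ln(A_new/A_old) = ln 0.53 / 0.13 = -0.6349 / 0.13 = -4.8837
A_new/A_old = e^-4.8837 ≈ 0.007569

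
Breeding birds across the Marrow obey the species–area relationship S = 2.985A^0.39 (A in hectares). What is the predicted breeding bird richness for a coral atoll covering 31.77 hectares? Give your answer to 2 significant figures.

S = 2.985 × 31.77^0.39
ln S = ln 2.985 + 0.39 × ln 31.77 = 1.0936 + 0.39 × 3.4585 = 2.4424
S = e^2.4424 ≈ 11.5

12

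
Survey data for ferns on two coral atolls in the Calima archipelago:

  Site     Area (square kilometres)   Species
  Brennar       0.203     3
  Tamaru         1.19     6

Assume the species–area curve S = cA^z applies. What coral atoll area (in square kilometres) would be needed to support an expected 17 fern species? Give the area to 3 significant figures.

z = ln(6/3) / ln(1.19/0.203) = 0.6931 / 1.7685 = 0.3919
c = 3 / 0.203^0.3919 = 3 / 0.5353 = 5.605
A = (17/5.605)^(1/0.3919) ⇒ ln A = ln(3.033)/0.3919 = 2.8311
A = e^2.8311 ≈ 16.96 square kilometres

17.0 square kilometres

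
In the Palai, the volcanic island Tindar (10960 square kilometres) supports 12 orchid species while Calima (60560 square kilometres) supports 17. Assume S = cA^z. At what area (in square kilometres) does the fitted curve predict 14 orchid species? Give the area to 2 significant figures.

23000 square kilometres

z = ln(17/12) / ln(60560/10960) = 0.3483 / 1.7094 = 0.2038
c = 12 / 10960^0.2038 = 12 / 6.655 = 1.803
A = (14/1.803)^(1/0.2038) ⇒ ln A = ln(7.764)/0.2038 = 10.0585
A = e^10.0585 ≈ 23354 square kilometres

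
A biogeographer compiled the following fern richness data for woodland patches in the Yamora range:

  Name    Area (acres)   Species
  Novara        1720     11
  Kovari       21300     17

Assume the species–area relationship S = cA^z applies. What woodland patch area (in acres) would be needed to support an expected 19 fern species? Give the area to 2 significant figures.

41000 acres

z = ln(17/11) / ln(21300/1720) = 0.4353 / 2.5164 = 0.1730
c = 11 / 1720^0.1730 = 11 / 3.628 = 3.032
A = (19/3.032)^(1/0.1730) ⇒ ln A = ln(6.267)/0.1730 = 10.6094
A = e^10.6094 ≈ 40514 acres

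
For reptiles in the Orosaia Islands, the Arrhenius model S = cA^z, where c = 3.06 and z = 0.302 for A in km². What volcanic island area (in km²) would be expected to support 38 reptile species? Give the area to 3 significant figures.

38 = 3.06 × A^0.302  ⇒  A^0.302 = 38/3.06 = 12.42
ln A = ln(12.42) / 0.302 = 2.5192 / 0.302 = 8.3416
A = e^8.3416 ≈ 4195 km²

4190 km²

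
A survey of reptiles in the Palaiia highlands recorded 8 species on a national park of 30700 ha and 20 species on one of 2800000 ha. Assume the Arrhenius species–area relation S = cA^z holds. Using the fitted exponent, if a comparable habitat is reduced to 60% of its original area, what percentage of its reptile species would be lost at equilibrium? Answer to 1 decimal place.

9.9%

z = ln(20/8) / ln(2800000/30700) = 0.9163 / 4.5131 = 0.2030
S_new/S_old = (A_new/A_old)^z = 0.6^0.2030 = exp(0.2030 × -0.5108) = 0.9015
Fraction lost = 1 − 0.9015 = 0.09852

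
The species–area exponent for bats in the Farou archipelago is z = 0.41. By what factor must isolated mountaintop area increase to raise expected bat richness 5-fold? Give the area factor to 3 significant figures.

(A₂/A₁)^0.41 = 5, so A₂/A₁ = 5^(1/0.41) = 5^2.439
ln(A₂/A₁) = ln 5 / 0.41 = 1.6094 / 0.41 = 3.9255
A₂/A₁ = e^3.9255 ≈ 50.68

50.7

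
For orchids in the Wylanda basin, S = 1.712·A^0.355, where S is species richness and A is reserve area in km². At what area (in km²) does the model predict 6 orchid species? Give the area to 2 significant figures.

6 = 1.712 × A^0.355  ⇒  A^0.355 = 6/1.712 = 3.505
ln A = ln(3.505) / 0.355 = 1.2541 / 0.355 = 3.5327
A = e^3.5327 ≈ 34.22 km²

34 km²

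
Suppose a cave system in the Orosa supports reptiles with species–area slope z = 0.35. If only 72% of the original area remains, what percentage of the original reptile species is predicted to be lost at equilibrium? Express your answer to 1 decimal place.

S_new/S_old = (A_new/A_old)^z = 0.72^0.35
= exp(0.35 × ln 0.72) = exp(0.35 × -0.3285) = exp(-0.1150) ≈ 0.8914
Fraction lost = 1 − 0.8914 = 0.1086

10.9%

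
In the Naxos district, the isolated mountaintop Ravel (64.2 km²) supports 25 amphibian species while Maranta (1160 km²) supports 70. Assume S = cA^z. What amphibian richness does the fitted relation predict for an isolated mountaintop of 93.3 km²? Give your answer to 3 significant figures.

28.6

z = ln(70/25) / ln(1160/64.2) = 1.0296 / 2.8942 = 0.3558
c = 25 / 64.2^0.3558 = 25 / 4.396 = 5.687
S₃ = 5.687 × 93.3^0.3558 = 5.687 × 5.021 ≈ 28.56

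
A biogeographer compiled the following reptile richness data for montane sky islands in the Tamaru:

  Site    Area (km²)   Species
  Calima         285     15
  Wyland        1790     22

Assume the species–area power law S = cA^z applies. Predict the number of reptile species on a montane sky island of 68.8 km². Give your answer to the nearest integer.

z = ln(22/15) / ln(1790/285) = 0.3830 / 1.8375 = 0.2084
c = 15 / 285^0.2084 = 15 / 3.248 = 4.618
S₃ = 4.618 × 68.8^0.2084 = 4.618 × 2.416 ≈ 11.15

11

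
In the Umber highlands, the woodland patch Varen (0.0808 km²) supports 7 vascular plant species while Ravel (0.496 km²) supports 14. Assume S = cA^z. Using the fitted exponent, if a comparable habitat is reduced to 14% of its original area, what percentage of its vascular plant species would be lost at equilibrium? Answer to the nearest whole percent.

z = ln(14/7) / ln(0.496/0.0808) = 0.6931 / 1.8146 = 0.3820
S_new/S_old = (A_new/A_old)^z = 0.14^0.3820 = exp(0.3820 × -1.9661) = 0.4719
Fraction lost = 1 − 0.4719 = 0.5281

53%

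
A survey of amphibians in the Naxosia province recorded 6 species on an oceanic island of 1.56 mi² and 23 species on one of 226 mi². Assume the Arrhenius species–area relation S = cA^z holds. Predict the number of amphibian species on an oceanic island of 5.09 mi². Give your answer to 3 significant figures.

8.26

z = ln(23/6) / ln(226/1.56) = 1.3437 / 4.9758 = 0.2701
c = 6 / 1.56^0.2701 = 6 / 1.128 = 5.321
S₃ = 5.321 × 5.09^0.2701 = 5.321 × 1.552 ≈ 8.257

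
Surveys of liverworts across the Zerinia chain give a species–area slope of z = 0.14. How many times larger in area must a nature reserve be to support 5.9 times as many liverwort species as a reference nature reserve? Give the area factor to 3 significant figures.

321000

(A₂/A₁)^0.14 = 5.9, so A₂/A₁ = 5.9^(1/0.14) = 5.9^7.143
ln(A₂/A₁) = ln 5.9 / 0.14 = 1.7750 / 0.14 = 12.6782
A₂/A₁ = e^12.6782 ≈ 320690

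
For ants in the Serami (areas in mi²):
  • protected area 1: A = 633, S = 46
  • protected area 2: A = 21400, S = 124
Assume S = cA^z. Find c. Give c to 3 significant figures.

z = ln(S₂/S₁) / ln(A₂/A₁) = ln(124/46) / ln(21400/633) = 0.9916 / 3.5207 = 0.2817
c = S₁ / A₁^z = 46 / 633^0.2817 = 46 / 6.152 = 7.477

7.48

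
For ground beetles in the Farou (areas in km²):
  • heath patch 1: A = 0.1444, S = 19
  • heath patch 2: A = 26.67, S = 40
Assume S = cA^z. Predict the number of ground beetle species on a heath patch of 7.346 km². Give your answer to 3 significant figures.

z = ln(40/19) / ln(26.67/0.1444) = 0.7444 / 5.2187 = 0.1426
c = 19 / 0.1444^0.1426 = 19 / 0.7588 = 25.04
S₃ = 25.04 × 7.346^0.1426 = 25.04 × 1.329 ≈ 33.28

33.3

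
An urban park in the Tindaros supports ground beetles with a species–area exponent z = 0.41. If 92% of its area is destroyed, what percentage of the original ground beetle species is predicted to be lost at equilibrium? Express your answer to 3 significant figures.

S_new/S_old = (A_new/A_old)^z = 0.08^0.41
= exp(0.41 × ln 0.08) = exp(0.41 × -2.5257) = exp(-1.0355) ≈ 0.355
Fraction lost = 1 − 0.355 = 0.645

64.5%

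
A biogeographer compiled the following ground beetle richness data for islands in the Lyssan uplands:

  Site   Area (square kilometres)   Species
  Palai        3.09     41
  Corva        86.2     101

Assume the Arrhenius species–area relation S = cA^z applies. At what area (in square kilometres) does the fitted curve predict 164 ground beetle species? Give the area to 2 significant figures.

520 square kilometres

z = ln(101/41) / ln(86.2/3.09) = 0.9015 / 3.3285 = 0.2709
c = 41 / 3.09^0.2709 = 41 / 1.357 = 30.2
A = (164/30.2)^(1/0.2709) ⇒ ln A = ln(5.43)/0.2709 = 6.2463
A = e^6.2463 ≈ 516.1 square kilometres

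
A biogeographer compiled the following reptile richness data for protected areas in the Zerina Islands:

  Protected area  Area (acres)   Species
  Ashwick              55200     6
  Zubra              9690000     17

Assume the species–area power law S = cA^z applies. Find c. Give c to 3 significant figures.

0.665

z = ln(S₂/S₁) / ln(A₂/A₁) = ln(17/6) / ln(9690000/55200) = 1.0415 / 5.1679 = 0.2015
c = S₁ / A₁^z = 6 / 55200^0.2015 = 6 / 9.028 = 0.6646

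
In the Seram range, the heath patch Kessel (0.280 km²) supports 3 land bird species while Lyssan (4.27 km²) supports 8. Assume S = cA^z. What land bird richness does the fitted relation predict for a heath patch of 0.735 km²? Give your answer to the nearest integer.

z = ln(8/3) / ln(4.27/0.28) = 0.9808 / 2.7246 = 0.3600
c = 3 / 0.28^0.3600 = 3 / 0.6324 = 4.744
S₃ = 4.744 × 0.735^0.3600 = 4.744 × 0.8951 ≈ 4.246

4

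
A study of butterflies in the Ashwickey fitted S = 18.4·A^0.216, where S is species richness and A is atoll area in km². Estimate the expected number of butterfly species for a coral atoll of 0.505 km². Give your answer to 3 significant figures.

15.9

S = 18.4 × 0.505^0.216
ln S = ln 18.4 + 0.216 × ln 0.505 = 2.9124 + 0.216 × -0.6832 = 2.7648
S = e^2.7648 ≈ 15.88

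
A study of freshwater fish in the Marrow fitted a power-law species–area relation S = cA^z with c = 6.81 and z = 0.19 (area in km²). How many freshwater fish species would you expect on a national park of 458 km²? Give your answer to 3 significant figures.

S = 6.81 × 458^0.19 = 6.81 × 3.203 ≈ 21.81

21.8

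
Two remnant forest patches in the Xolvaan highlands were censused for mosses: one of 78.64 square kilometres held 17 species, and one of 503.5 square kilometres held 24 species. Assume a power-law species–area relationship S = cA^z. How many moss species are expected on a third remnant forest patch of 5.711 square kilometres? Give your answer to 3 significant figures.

z = ln(24/17) / ln(503.5/78.64) = 0.3448 / 1.8567 = 0.1857
c = 17 / 78.64^0.1857 = 17 / 2.249 = 7.557
S₃ = 7.557 × 5.711^0.1857 = 7.557 × 1.382 ≈ 10.45

10.4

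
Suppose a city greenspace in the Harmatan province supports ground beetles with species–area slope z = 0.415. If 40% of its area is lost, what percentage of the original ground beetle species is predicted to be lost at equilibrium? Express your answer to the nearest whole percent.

19%

S_new/S_old = (A_new/A_old)^z = 0.6^0.415
= exp(0.415 × ln 0.6) = exp(0.415 × -0.5108) = exp(-0.2120) ≈ 0.809
Fraction lost = 1 − 0.809 = 0.191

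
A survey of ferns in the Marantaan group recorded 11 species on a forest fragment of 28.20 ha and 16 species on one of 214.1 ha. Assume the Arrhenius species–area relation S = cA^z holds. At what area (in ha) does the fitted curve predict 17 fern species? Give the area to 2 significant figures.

300 ha

z = ln(16/11) / ln(214.1/28.2) = 0.3747 / 2.0271 = 0.1848
c = 11 / 28.2^0.1848 = 11 / 1.854 = 5.934
A = (17/5.934)^(1/0.1848) ⇒ ln A = ln(2.865)/0.1848 = 5.6944
A = e^5.6944 ≈ 297.2 ha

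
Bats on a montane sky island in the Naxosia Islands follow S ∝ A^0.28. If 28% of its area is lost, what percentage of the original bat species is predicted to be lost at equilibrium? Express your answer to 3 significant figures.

8.79%

S_new/S_old = (A_new/A_old)^z = 0.72^0.28
= exp(0.28 × ln 0.72) = exp(0.28 × -0.3285) = exp(-0.0920) ≈ 0.9121
Fraction lost = 1 − 0.9121 = 0.08788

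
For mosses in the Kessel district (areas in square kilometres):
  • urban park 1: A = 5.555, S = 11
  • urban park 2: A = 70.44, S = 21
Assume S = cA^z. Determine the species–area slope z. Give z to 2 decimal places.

0.25

Taking logs: ln S = ln c + z ln A, so z = (ln S₂ − ln S₁)/(ln A₂ − ln A₁).
z = ln(21/11) / ln(70.44/5.555) = ln(1.909) / ln(12.68) = 0.6466 / 2.5401 = 0.2546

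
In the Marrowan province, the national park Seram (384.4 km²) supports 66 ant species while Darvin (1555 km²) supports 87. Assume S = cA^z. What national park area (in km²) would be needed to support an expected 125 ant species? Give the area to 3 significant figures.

z = ln(87/66) / ln(1555/384.4) = 0.2763 / 1.3975 = 0.1977
c = 66 / 384.4^0.1977 = 66 / 3.243 = 20.35
A = (125/20.35)^(1/0.1977) ⇒ ln A = ln(6.142)/0.1977 = 9.1826
A = e^9.1826 ≈ 9727 km²

9730 km²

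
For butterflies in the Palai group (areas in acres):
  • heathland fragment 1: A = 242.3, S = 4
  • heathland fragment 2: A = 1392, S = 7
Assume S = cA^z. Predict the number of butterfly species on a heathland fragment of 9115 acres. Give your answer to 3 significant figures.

12.8

z = ln(7/4) / ln(1392/242.3) = 0.5596 / 1.7483 = 0.3201
c = 4 / 242.3^0.3201 = 4 / 5.797 = 0.69
S₃ = 0.69 × 9115^0.3201 = 0.69 × 18.51 ≈ 12.77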